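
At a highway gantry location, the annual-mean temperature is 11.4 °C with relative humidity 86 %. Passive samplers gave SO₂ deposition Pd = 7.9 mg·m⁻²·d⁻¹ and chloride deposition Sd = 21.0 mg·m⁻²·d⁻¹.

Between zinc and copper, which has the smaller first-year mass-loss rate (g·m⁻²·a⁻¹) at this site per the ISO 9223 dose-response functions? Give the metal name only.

zinc

zinc: T>10 °C ⇒ hinge -0.071·(11.4−10) = -0.0994
  sulphur-dioxide contribution → 1.515 μm/a
  chloride contribution → 0.5204 μm/a
  ⇒ r_corr(zinc) = 2.036 μm/a
  mass loss = 2.036 μm/a × 7.14 g/cm³ = 14.53 g·m⁻²·a⁻¹
copper: T>10 °C ⇒ hinge -0.080·(11.4−10) = -0.1120
  sulphur-dioxide contribution → 1.296 μm/a
  chloride contribution → 0.9014 μm/a
  total first-year rate 2.197 μm/a
  mass loss = 2.197 μm/a × 8.96 g/cm³ = 19.69 g·m⁻²·a⁻¹
Ordering by g·m⁻²·a⁻¹: copper (19.7) > zinc (14.5)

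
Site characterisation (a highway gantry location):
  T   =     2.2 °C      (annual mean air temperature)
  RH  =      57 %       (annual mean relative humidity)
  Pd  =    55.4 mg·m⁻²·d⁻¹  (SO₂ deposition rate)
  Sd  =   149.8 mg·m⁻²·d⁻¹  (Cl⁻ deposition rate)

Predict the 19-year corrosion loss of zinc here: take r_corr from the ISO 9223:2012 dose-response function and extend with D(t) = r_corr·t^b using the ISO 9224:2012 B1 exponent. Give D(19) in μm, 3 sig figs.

zinc: temperature factor f = +0.038·(-7.8) = -0.2964
  sulphur-dioxide contribution → 0.7722 μm/a
  chloride contribution → 0.5785 μm/a
  ⇒ r_corr(zinc) = 1.351 μm/a
Power-law: D(19) = r_corr · 19^0.813
  D(19) = 1.351 × 19^0.813 = 1.351 × 10.96 = 14.8 μm

D(19) = 14.8 μm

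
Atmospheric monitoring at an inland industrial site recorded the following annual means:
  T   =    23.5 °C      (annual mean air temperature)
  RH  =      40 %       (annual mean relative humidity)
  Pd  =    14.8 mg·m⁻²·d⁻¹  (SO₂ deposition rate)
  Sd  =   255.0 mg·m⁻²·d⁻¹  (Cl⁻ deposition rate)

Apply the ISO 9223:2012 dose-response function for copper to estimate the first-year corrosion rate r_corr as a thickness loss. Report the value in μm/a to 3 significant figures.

copper: temperature factor f = -0.080·(13.5) = -1.0800
  SO₂ term: 0.0053·14.8^0.26·exp(0.059·40-1.0800) = 0.03841
  Cl⁻ term: 0.01025·255.0^0.27·exp(0.036·40+0.049·23.5) = 0.6109
  r_corr = 0.03841 + 0.6109 = 0.6493 μm/a

r_corr = 0.649 μm/a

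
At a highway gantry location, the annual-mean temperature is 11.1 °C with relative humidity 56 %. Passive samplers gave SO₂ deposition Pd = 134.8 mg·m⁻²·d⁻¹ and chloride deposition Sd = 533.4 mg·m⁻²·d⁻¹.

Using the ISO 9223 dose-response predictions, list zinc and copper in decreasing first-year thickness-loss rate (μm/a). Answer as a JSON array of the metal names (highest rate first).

["zinc", "copper"]

zinc: T>10 °C ⇒ hinge -0.071·(11.1−10) = -0.0781
  Pd branch = 0.0129·Pd^0.44·e^(0.046·RH+f) = 1.357 μm/a
  Sd branch = 0.0175·Sd^0.57·e^(0.008·RH+0.085·T) = 2.522 μm/a
  r_corr = 1.357 + 2.522 = 3.879 μm/a
copper: T>10 °C ⇒ hinge -0.080·(11.1−10) = -0.0880
  Pd branch = 0.0053·Pd^0.26·e^(0.059·RH+f) = 0.4728 μm/a
  Cl⁻ term: 0.01025·533.4^0.27·exp(0.036·56+0.049·11.1) = 0.7224
  r_corr = 0.4728 + 0.7224 = 1.195 μm/a
Ordering by μm/a: zinc (3.88) > copper (1.2)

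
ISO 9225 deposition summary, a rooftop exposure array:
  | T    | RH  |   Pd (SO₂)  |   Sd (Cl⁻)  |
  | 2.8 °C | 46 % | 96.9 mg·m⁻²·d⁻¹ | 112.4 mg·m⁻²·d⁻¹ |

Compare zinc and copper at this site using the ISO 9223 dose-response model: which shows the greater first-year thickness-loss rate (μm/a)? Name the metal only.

zinc: T≤10 °C ⇒ hinge +0.038·(2.8−10) = -0.2736
  sulphur-dioxide contribution → 0.6091 μm/a
  chloride contribution → 0.4733 μm/a
  total first-year rate 1.082 μm/a
copper: T≤10 °C ⇒ hinge +0.126·(2.8−10) = -0.9072
  sulphur-dioxide contribution → 0.106 μm/a
  chloride contribution → 0.2204 μm/a
  ⇒ r_corr(copper) = 0.3264 μm/a
Ordering by μm/a: zinc (1.08) > copper (0.326)

zinc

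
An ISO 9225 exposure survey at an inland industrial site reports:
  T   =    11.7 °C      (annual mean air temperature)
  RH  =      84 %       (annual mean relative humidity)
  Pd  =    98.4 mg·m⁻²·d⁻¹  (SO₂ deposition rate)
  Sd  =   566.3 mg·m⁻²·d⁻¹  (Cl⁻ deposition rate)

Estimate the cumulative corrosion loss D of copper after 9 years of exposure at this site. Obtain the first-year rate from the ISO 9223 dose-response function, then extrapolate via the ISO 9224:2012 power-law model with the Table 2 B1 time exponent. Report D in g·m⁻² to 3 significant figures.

D(9) = 164 g·m⁻²

copper: f(T) = -0.080·(T−10) [T>10 °C] = -0.1360
  SO₂ term: 0.0053·98.4^0.26·exp(0.059·84-0.1360) = 2.166
  Cl⁻ term: 0.01025·566.3^0.27·exp(0.036·84+0.049·11.7) = 2.072
  r_corr = 2.166 + 2.072 = 4.238 μm/a
Power-law: D(9) = r_corr · 9^0.667
  D(9) = 4.238 × 9^0.667 = 4.238 × 4.33 = 18.35 μm
  Mass loss = 18.35 μm × 8.96 g/cm³ = 164.4 g·m⁻²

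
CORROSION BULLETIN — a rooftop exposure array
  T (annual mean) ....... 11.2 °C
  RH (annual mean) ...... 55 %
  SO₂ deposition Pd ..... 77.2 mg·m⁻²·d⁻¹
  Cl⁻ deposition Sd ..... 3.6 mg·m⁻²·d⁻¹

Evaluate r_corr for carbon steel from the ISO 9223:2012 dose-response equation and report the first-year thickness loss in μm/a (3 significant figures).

r_corr = 49.9 μm/a

carbon steel: temperature factor f = -0.054·(1.2) = -0.0648
  Pd branch = 1.77·Pd^0.52·e^(0.02·RH+f) = 47.77 μm/a
  Cl⁻ term: 0.102·3.6^0.62·exp(0.033·55+0.04·11.2) = 2.169
  r_corr = 47.77 + 2.169 = 49.93 μm/a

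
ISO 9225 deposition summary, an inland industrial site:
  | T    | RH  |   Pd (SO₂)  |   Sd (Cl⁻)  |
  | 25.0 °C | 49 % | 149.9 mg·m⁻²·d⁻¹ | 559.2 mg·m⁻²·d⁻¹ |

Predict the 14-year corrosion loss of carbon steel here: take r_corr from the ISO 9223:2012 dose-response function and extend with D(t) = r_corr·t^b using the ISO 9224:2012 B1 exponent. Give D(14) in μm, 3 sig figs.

carbon steel: T>10 °C ⇒ hinge -0.054·(25.0−10) = -0.8100
  Pd branch = 1.77·Pd^0.52·e^(0.02·RH+f) = 28.39 μm/a
  Sd branch = 0.102·Sd^0.62·e^(0.033·RH+0.04·T) = 70.57 μm/a
  sum: 28.39 + 70.57 → r_corr = 98.97 μm/a
Power-law: D(14) = r_corr · 14^0.523
  D(14) = 98.97 × 14^0.523 = 98.97 × 3.976 = 393.5 μm

D(14) = 393 μm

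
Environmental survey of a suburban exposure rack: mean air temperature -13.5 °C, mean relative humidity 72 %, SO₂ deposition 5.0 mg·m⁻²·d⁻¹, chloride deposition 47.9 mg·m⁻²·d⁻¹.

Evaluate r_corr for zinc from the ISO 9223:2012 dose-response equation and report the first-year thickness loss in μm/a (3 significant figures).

r_corr = 0.384 μm/a

zinc: f(T) = +0.038·(T−10) [T≤10 °C] = -0.8930
  sulphur-dioxide contribution → 0.2942 μm/a
  chloride contribution → 0.08967 μm/a
  total first-year rate 0.3839 μm/a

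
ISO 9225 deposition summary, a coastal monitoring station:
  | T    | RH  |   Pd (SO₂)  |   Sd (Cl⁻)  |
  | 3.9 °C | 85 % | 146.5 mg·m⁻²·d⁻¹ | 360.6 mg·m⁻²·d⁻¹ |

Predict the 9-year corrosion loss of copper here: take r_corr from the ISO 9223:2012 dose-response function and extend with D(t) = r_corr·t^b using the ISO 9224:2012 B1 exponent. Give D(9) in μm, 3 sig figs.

D(9) = 11.5 μm

copper: f(T) = +0.126·(T−10) [T≤10 °C] = -0.7686
  sulphur-dioxide contribution → 1.354 μm/a
  chloride contribution → 1.297 μm/a
  total first-year rate 2.651 μm/a
Power-law: D(9) = r_corr · 9^0.667
  D(9) = 2.651 × 9^0.667 = 2.651 × 4.33 = 11.48 μm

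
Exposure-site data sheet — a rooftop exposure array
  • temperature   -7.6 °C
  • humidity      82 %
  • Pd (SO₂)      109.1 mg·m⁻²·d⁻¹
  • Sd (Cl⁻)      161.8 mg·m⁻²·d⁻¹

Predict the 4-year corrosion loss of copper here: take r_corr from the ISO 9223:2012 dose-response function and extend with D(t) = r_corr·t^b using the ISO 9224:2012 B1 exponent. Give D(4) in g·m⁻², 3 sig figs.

copper: temperature factor f = +0.126·(-17.6) = -2.2176
  sulphur-dioxide contribution → 0.2467 μm/a
  chloride contribution → 0.5339 μm/a
  ⇒ r_corr(copper) = 0.7806 μm/a
Power-law: D(4) = r_corr · 4^0.667
  D(4) = 0.7806 × 4^0.667 = 0.7806 × 2.521 = 1.968 μm
  Mass loss = 1.968 μm × 8.96 g/cm³ = 17.63 g·m⁻²

D(4) = 17.6 g·m⁻²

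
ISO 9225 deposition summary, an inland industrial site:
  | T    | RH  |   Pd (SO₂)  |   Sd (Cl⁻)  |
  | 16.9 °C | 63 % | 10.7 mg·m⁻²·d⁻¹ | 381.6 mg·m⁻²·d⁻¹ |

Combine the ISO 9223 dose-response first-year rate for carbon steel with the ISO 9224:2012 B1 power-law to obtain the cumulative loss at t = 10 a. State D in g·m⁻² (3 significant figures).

carbon steel: f(T) = -0.054·(T−10) [T>10 °C] = -0.3726
  Pd branch = 1.77·Pd^0.52·e^(0.02·RH+f) = 14.75 μm/a
  Cl⁻ term: 0.102·381.6^0.62·exp(0.033·63+0.04·16.9) = 63.93
  r_corr = 14.75 + 63.93 = 78.67 μm/a
ISO 9224: D(t) = r_corr · t^b with b = 0.523 (carbon steel, B1)
  D(10) = 78.67 × 10^0.523 = 78.67 × 3.334 = 262.3 μm
  Mass loss = 262.3 μm × 7.85 g/cm³ = 2059 g·m⁻²

D(10) = 2.06e+03 g·m⁻²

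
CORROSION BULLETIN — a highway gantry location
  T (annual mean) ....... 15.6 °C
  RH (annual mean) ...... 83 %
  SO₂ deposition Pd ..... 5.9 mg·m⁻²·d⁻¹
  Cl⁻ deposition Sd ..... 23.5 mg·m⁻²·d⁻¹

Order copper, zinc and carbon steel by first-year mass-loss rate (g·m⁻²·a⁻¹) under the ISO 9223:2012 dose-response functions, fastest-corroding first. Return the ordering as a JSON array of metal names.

["carbon steel", "copper", "zinc"]

copper: T>10 °C ⇒ hinge -0.080·(15.6−10) = -0.4480
  Pd branch = 0.0053·Pd^0.26·e^(0.059·RH+f) = 0.7192 μm/a
  Sd branch = 0.01025·Sd^0.27·e^(0.036·RH+0.049·T) = 1.025 μm/a
  sum: 0.7192 + 1.025 → r_corr = 1.744 μm/a
  mass loss = 1.744 μm/a × 8.96 g/cm³ = 15.62 g·m⁻²·a⁻¹
zinc: T>10 °C ⇒ hinge -0.071·(15.6−10) = -0.3976
  Pd branch = 0.0129·Pd^0.44·e^(0.046·RH+f) = 0.8614 μm/a
  Cl⁻ term: 0.0175·23.5^0.57·exp(0.008·83+0.085·15.6) = 0.7741
  r_corr = 0.8614 + 0.7741 = 1.636 μm/a
  mass loss = 1.636 μm/a × 7.14 g/cm³ = 11.68 g·m⁻²·a⁻¹
carbon steel: T>10 °C ⇒ hinge -0.054·(15.6−10) = -0.3024
  Pd branch = 1.77·Pd^0.52·e^(0.02·RH+f) = 17.31 μm/a
  Cl⁻ term: 0.102·23.5^0.62·exp(0.033·83+0.04·15.6) = 20.85
  sum: 17.31 + 20.85 → r_corr = 38.17 μm/a
  mass loss = 38.17 μm/a × 7.85 g/cm³ = 299.6 g·m⁻²·a⁻¹
Ordering by g·m⁻²·a⁻¹: carbon steel (300) > copper (15.6) > zinc (11.7)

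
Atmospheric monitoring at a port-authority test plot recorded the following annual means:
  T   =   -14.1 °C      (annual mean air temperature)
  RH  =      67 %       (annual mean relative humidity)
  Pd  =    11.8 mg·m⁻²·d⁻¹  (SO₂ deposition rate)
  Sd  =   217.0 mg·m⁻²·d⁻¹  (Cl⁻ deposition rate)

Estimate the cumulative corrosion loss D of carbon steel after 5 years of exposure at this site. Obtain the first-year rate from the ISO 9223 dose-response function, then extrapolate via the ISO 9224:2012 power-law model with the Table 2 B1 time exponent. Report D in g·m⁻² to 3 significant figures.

D(5) = 283 g·m⁻²

carbon steel: T≤10 °C ⇒ hinge +0.150·(-14.1−10) = -3.6150
  Pd branch = 1.77·Pd^0.52·e^(0.02·RH+f) = 0.6566 μm/a
  Cl⁻ term: 0.102·217.0^0.62·exp(0.033·67+0.04·-14.1) = 14.88
  sum: 0.6566 + 14.88 → r_corr = 15.53 μm/a
Power-law: D(5) = r_corr · 5^0.523
  D(5) = 15.53 × 5^0.523 = 15.53 × 2.32 = 36.04 μm
  Mass loss = 36.04 μm × 7.85 g/cm³ = 282.9 g·m⁻²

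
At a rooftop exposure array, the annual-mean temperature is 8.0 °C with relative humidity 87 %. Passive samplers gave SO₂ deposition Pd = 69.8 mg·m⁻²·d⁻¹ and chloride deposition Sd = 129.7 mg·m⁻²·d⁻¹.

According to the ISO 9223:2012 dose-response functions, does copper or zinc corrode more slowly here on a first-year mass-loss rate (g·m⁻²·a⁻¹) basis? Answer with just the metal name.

copper: T≤10 °C ⇒ hinge +0.126·(8.0−10) = -0.2520
  SO₂ term: 0.0053·69.8^0.26·exp(0.059·87-0.2520) = 2.106
  Cl⁻ term: 0.01025·129.7^0.27·exp(0.036·87+0.049·8.0) = 1.293
  sum: 2.106 + 1.293 → r_corr = 3.399 μm/a
  mass loss = 3.399 μm/a × 8.96 g/cm³ = 30.46 g·m⁻²·a⁻¹
zinc: T≤10 °C ⇒ hinge +0.038·(8.0−10) = -0.0760
  SO₂ term: 0.0129·69.8^0.44·exp(0.046·87-0.0760) = 4.236
  Sd branch = 0.0175·Sd^0.57·e^(0.008·RH+0.085·T) = 1.109 μm/a
  r_corr = 4.236 + 1.109 = 5.345 μm/a
  mass loss = 5.345 μm/a × 7.14 g/cm³ = 38.16 g·m⁻²·a⁻¹
Ordering by g·m⁻²·a⁻¹: zinc (38.2) > copper (30.5)

copper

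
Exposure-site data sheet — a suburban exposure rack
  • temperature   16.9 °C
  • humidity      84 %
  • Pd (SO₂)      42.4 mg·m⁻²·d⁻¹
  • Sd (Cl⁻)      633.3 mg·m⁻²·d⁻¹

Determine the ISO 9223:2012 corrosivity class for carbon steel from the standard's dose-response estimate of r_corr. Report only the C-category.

CX

carbon steel: T>10 °C ⇒ hinge -0.054·(16.9−10) = -0.3726
  SO₂ term: 1.77·42.4^0.52·exp(0.02·84-0.3726) = 45.92
  Sd branch = 0.102·Sd^0.62·e^(0.033·RH+0.04·T) = 175 μm/a
  r_corr = 45.92 + 175 = 220.9 μm/a
ISO 9223 Table 2 (carbon steel): 200 < 221 ≤ 700 μm/a ⇒ CX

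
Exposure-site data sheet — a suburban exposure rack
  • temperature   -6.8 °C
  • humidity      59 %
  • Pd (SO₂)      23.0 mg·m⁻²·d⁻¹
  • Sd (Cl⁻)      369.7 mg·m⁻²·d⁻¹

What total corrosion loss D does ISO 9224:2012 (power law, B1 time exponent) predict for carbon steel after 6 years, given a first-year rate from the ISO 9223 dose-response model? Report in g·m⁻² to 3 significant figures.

D(6) = 474 g·m⁻²

carbon steel: f(T) = +0.150·(T−10) [T≤10 °C] = -2.5200
  sulphur-dioxide contribution → 2.367 μm/a
  chloride contribution → 21.29 μm/a
  ⇒ r_corr(carbon steel) = 23.65 μm/a
Power-law: D(6) = r_corr · 6^0.523
  D(6) = 23.65 × 6^0.523 = 23.65 × 2.553 = 60.38 μm
  Mass loss = 60.38 μm × 7.85 g/cm³ = 474 g·m⁻²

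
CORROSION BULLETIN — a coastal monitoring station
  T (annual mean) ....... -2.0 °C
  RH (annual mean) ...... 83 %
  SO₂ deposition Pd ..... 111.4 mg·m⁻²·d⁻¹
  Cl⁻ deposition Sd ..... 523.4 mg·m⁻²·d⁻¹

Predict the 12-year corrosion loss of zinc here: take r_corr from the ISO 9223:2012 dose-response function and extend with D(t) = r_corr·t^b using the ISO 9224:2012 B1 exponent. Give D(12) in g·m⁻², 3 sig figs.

zinc: T≤10 °C ⇒ hinge +0.038·(-2.0−10) = -0.4560
  Pd branch = 0.0129·Pd^0.44·e^(0.046·RH+f) = 2.96 μm/a
  Sd branch = 0.0175·Sd^0.57·e^(0.008·RH+0.085·T) = 1.017 μm/a
  sum: 2.96 + 1.017 → r_corr = 3.977 μm/a
Power-law: D(12) = r_corr · 12^0.813
  D(12) = 3.977 × 12^0.813 = 3.977 × 7.54 = 29.99 μm
  Mass loss = 29.99 μm × 7.14 g/cm³ = 214.1 g·m⁻²

D(12) = 214 g·m⁻²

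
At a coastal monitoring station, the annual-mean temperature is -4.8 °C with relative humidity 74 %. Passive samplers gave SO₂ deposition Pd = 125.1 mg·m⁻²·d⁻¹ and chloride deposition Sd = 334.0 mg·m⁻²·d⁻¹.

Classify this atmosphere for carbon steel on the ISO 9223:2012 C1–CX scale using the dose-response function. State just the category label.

C3

carbon steel: temperature factor f = +0.150·(-14.8) = -2.2200
  SO₂ term: 1.77·125.1^0.52·exp(0.02·74-2.2200) = 10.4
  Cl⁻ term: 0.102·334.0^0.62·exp(0.033·74+0.04·-4.8) = 35.52
  r_corr = 10.4 + 35.52 = 45.92 μm/a
Category bounds: 25…50 μm/a bracket r_corr ⇒ C3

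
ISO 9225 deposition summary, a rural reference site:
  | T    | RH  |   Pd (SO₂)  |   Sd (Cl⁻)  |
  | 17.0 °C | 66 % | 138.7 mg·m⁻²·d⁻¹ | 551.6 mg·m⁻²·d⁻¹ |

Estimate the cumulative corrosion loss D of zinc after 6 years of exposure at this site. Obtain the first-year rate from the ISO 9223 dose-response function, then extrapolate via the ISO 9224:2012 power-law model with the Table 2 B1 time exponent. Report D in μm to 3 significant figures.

zinc: temperature factor f = -0.071·(7.0) = -0.4970
  Pd branch = 0.0129·Pd^0.44·e^(0.046·RH+f) = 1.431 μm/a
  Sd branch = 0.0175·Sd^0.57·e^(0.008·RH+0.085·T) = 4.599 μm/a
  r_corr = 1.431 + 4.599 = 6.03 μm/a
Long-term exponent b (ISO 9224 Table 2, B1) = 0.813
  D(6) = 6.03 × 6^0.813 = 6.03 × 4.292 = 25.88 μm

D(6) = 25.9 μm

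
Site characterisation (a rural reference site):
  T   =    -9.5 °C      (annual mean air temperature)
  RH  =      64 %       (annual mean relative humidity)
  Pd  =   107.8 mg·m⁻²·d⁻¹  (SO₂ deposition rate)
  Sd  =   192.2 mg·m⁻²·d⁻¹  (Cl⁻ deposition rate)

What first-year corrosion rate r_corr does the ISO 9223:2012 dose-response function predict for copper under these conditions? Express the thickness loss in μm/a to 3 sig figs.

r_corr = 0.333 μm/a

copper: f(T) = +0.126·(T−10) [T≤10 °C] = -2.4570
  SO₂ term: 0.0053·107.8^0.26·exp(0.059·64-2.4570) = 0.06693
  Sd branch = 0.01025·Sd^0.27·e^(0.036·RH+0.049·T) = 0.2666 μm/a
  r_corr = 0.06693 + 0.2666 = 0.3335 μm/a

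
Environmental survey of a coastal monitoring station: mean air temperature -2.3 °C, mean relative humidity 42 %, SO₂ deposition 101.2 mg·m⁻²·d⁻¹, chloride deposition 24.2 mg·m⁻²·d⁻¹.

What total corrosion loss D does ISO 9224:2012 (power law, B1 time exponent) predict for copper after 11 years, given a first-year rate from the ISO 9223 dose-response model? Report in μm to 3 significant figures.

D(11) = 0.707 μm

copper: temperature factor f = +0.126·(-12.3) = -1.5498
  SO₂ term: 0.0053·101.2^0.26·exp(0.059·42-1.5498) = 0.04454
  Sd branch = 0.01025·Sd^0.27·e^(0.036·RH+0.049·T) = 0.09819 μm/a
  r_corr = 0.04454 + 0.09819 = 0.1427 μm/a
Power-law: D(11) = r_corr · 11^0.667
  D(11) = 0.1427 × 11^0.667 = 0.1427 × 4.95 = 0.7065 μm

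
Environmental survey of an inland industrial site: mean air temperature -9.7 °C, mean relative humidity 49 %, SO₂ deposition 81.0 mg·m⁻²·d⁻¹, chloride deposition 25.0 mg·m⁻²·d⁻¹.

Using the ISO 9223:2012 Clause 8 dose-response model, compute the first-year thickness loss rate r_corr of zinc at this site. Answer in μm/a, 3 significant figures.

r_corr = 0.473 μm/a

zinc: temperature factor f = +0.038·(-19.7) = -0.7486
  SO₂ term: 0.0129·81.0^0.44·exp(0.046·49-0.7486) = 0.4019
  Cl⁻ term: 0.0175·25.0^0.57·exp(0.008·49+0.085·-9.7) = 0.07113
  sum: 0.4019 + 0.07113 → r_corr = 0.473 μm/a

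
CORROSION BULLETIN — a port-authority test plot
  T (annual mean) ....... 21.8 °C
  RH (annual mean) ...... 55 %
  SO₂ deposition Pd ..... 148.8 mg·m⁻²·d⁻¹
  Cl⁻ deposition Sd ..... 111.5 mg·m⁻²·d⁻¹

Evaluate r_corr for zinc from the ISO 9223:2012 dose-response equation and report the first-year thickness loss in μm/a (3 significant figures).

zinc: temperature factor f = -0.071·(11.8) = -0.8378
  SO₂ term: 0.0129·148.8^0.44·exp(0.046·55-0.8378) = 0.6331
  Cl⁻ term: 0.0175·111.5^0.57·exp(0.008·55+0.085·21.8) = 2.546
  sum: 0.6331 + 2.546 → r_corr = 3.179 μm/a

r_corr = 3.18 μm/a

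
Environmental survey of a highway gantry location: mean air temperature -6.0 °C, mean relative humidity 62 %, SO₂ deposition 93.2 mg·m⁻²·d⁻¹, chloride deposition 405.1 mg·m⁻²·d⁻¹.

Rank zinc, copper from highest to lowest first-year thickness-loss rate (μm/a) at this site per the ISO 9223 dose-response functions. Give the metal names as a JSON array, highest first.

zinc: f(T) = +0.038·(T−10) [T≤10 °C] = -0.6080
  sulphur-dioxide contribution → 0.8947 μm/a
  chloride contribution → 0.5288 μm/a
  total first-year rate 1.423 μm/a
copper: temperature factor f = +0.126·(-16.0) = -2.0160
  sulphur-dioxide contribution → 0.08901 μm/a
  chloride contribution → 0.3601 μm/a
  ⇒ r_corr(copper) = 0.4491 μm/a
Ordering by μm/a: zinc (1.42) > copper (0.449)

["zinc", "copper"]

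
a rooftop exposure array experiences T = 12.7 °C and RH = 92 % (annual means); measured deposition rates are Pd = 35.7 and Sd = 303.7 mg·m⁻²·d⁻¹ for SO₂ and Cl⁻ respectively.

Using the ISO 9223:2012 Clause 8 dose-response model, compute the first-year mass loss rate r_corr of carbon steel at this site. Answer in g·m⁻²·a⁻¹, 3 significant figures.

carbon steel: T>10 °C ⇒ hinge -0.054·(12.7−10) = -0.1458
  Pd branch = 1.77·Pd^0.52·e^(0.02·RH+f) = 61.82 μm/a
  Sd branch = 0.102·Sd^0.62·e^(0.033·RH+0.04·T) = 122.1 μm/a
  sum: 61.82 + 122.1 → r_corr = 184 μm/a
Convert to mass loss: 184 μm/a × 7.85 g/cm³ = 1444 g·m⁻²·a⁻¹

r_corr = 1.44e+03 g·m⁻²·a⁻¹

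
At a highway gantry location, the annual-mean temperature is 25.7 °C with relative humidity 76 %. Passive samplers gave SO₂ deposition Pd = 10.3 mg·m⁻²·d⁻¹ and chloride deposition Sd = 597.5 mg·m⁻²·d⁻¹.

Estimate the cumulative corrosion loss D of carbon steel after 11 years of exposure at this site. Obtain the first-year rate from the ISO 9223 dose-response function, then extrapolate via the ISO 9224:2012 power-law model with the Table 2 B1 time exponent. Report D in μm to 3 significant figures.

D(11) = 687 μm

carbon steel: temperature factor f = -0.054·(15.7) = -0.8478
  SO₂ term: 1.77·10.3^0.52·exp(0.02·76-0.8478) = 11.66
  Sd branch = 0.102·Sd^0.62·e^(0.033·RH+0.04·T) = 184.3 μm/a
  sum: 11.66 + 184.3 → r_corr = 196 μm/a
Power-law: D(11) = r_corr · 11^0.523
  D(11) = 196 × 11^0.523 = 196 × 3.505 = 686.9 μm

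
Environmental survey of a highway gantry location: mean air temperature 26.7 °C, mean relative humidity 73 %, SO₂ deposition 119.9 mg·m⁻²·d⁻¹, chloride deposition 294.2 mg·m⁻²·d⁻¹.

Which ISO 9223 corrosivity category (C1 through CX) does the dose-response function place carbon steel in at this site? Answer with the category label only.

C5

carbon steel: temperature factor f = -0.054·(16.7) = -0.9018
  sulphur-dioxide contribution → 37.27 μm/a
  chloride contribution → 112 μm/a
  ⇒ r_corr(carbon steel) = 149.3 μm/a
149 μm/a falls in (80, 200] for carbon steel → category C5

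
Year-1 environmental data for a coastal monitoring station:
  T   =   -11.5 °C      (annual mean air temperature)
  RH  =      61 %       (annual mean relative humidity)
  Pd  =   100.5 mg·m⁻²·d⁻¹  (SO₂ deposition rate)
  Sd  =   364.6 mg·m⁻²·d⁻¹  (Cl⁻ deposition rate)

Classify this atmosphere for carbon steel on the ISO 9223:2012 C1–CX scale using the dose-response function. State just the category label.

carbon steel: f(T) = +0.150·(T−10) [T≤10 °C] = -3.2250
  SO₂ term: 1.77·100.5^0.52·exp(0.02·61-3.2250) = 2.62
  Cl⁻ term: 0.102·364.6^0.62·exp(0.033·61+0.04·-11.5) = 18.68
  r_corr = 2.62 + 18.68 = 21.3 μm/a
Category bounds: 1.3…25 μm/a bracket r_corr ⇒ C2

C2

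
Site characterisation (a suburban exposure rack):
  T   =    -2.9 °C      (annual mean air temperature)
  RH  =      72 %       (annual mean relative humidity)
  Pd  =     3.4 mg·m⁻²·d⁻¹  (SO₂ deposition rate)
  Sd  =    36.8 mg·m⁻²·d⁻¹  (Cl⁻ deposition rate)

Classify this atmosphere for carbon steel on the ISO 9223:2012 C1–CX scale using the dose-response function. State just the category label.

carbon steel: T≤10 °C ⇒ hinge +0.150·(-2.9−10) = -1.9350
  Pd branch = 1.77·Pd^0.52·e^(0.02·RH+f) = 2.039 μm/a
  Cl⁻ term: 0.102·36.8^0.62·exp(0.033·72+0.04·-2.9) = 9.14
  r_corr = 2.039 + 9.14 = 11.18 μm/a
Category bounds: 1.3…25 μm/a bracket r_corr ⇒ C2

C2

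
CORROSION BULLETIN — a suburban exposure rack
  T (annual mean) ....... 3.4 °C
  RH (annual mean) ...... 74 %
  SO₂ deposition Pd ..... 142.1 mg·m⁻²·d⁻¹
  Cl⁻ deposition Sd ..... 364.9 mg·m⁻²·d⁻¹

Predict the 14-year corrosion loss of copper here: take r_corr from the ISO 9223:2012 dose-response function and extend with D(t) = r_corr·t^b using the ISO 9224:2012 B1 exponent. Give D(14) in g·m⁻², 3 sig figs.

copper: temperature factor f = +0.126·(-6.6) = -0.8316
  Pd branch = 0.0053·Pd^0.26·e^(0.059·RH+f) = 0.6591 μm/a
  Cl⁻ term: 0.01025·364.9^0.27·exp(0.036·74+0.049·3.4) = 0.8547
  r_corr = 0.6591 + 0.8547 = 1.514 μm/a
ISO 9224: D(t) = r_corr · t^b with b = 0.667 (copper, B1)
  D(14) = 1.514 × 14^0.667 = 1.514 × 5.814 = 8.801 μm
  Mass loss = 8.801 μm × 8.96 g/cm³ = 78.86 g·m⁻²

D(14) = 78.9 g·m⁻²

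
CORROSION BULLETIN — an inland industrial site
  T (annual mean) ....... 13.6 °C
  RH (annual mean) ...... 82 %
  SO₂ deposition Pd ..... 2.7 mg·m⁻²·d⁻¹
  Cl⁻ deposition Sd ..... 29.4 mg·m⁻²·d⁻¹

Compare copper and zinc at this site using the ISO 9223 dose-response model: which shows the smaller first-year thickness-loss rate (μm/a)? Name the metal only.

zinc

copper: T>10 °C ⇒ hinge -0.080·(13.6−10) = -0.2880
  SO₂ term: 0.0053·2.7^0.26·exp(0.059·82-0.2880) = 0.6493
  Sd branch = 0.01025·Sd^0.27·e^(0.036·RH+0.049·T) = 0.952 μm/a
  sum: 0.6493 + 0.952 → r_corr = 1.601 μm/a
zinc: temperature factor f = -0.071·(3.6) = -0.2556
  SO₂ term: 0.0129·2.7^0.44·exp(0.046·82-0.2556) = 0.6723
  Sd branch = 0.0175·Sd^0.57·e^(0.008·RH+0.085·T) = 0.7361 μm/a
  sum: 0.6723 + 0.7361 → r_corr = 1.408 μm/a
Ordering by μm/a: copper (1.6) > zinc (1.41)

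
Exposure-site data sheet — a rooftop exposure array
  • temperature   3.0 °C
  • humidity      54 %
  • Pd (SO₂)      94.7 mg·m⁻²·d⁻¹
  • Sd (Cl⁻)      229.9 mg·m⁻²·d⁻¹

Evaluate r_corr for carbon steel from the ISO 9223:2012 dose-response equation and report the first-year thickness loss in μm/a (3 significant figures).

carbon steel: T≤10 °C ⇒ hinge +0.150·(3.0−10) = -1.0500
  SO₂ term: 1.77·94.7^0.52·exp(0.02·54-1.0500) = 19.44
  Sd branch = 0.102·Sd^0.62·e^(0.033·RH+0.04·T) = 19.9 μm/a
  r_corr = 19.44 + 19.9 = 39.34 μm/a

r_corr = 39.3 μm/a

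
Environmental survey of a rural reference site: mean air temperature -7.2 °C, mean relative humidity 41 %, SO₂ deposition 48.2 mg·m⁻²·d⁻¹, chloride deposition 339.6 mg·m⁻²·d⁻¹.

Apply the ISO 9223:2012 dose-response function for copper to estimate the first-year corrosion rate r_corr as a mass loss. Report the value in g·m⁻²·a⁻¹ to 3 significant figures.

r_corr = 1.53 g·m⁻²·a⁻¹

copper: f(T) = +0.126·(T−10) [T≤10 °C] = -2.1672
  Pd branch = 0.0053·Pd^0.26·e^(0.059·RH+f) = 0.01867 μm/a
  Cl⁻ term: 0.01025·339.6^0.27·exp(0.036·41+0.049·-7.2) = 0.152
  sum: 0.01867 + 0.152 → r_corr = 0.1707 μm/a
Convert to mass loss: 0.1707 μm/a × 8.96 g/cm³ = 1.529 g·m⁻²·a⁻¹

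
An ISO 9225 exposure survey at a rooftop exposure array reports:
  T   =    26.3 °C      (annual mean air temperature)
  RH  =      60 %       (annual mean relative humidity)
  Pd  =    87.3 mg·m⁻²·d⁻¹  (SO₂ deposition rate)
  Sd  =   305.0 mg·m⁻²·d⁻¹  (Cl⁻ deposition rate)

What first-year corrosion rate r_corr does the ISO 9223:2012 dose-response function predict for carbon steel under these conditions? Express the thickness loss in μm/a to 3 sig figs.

r_corr = 98.3 μm/a

carbon steel: f(T) = -0.054·(T−10) [T>10 °C] = -0.8802
  Pd branch = 1.77·Pd^0.52·e^(0.02·RH+f) = 24.9 μm/a
  Cl⁻ term: 0.102·305.0^0.62·exp(0.033·60+0.04·26.3) = 73.39
  sum: 24.9 + 73.39 → r_corr = 98.29 μm/a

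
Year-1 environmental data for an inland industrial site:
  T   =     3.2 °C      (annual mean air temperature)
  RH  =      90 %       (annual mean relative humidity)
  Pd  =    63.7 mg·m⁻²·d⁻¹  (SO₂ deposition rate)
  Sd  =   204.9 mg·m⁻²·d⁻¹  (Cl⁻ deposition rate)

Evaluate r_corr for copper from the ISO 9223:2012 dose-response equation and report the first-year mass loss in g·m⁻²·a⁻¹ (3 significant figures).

r_corr = 23.6 g·m⁻²·a⁻¹

copper: f(T) = +0.126·(T−10) [T≤10 °C] = -0.8568
  sulphur-dioxide contribution → 1.341 μm/a
  chloride contribution → 1.288 μm/a
  total first-year rate 2.629 μm/a
Convert to mass loss: 2.629 μm/a × 8.96 g/cm³ = 23.56 g·m⁻²·a⁻¹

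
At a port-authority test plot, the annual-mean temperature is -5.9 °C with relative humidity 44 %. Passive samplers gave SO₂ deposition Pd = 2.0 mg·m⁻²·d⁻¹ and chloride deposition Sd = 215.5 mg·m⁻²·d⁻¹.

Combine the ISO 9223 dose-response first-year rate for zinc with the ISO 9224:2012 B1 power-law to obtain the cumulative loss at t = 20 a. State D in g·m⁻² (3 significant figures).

zinc: temperature factor f = +0.038·(-15.9) = -0.6042
  Pd branch = 0.0129·Pd^0.44·e^(0.046·RH+f) = 0.07239 μm/a
  Cl⁻ term: 0.0175·215.5^0.57·exp(0.008·44+0.085·-5.9) = 0.3222
  sum: 0.07239 + 0.3222 → r_corr = 0.3946 μm/a
ISO 9224: D(t) = r_corr · t^b with b = 0.813 (zinc, B1)
  D(20) = 0.3946 × 20^0.813 = 0.3946 × 11.42 = 4.507 μm
  Mass loss = 4.507 μm × 7.14 g/cm³ = 32.18 g·m⁻²

D(20) = 32.2 g·m⁻²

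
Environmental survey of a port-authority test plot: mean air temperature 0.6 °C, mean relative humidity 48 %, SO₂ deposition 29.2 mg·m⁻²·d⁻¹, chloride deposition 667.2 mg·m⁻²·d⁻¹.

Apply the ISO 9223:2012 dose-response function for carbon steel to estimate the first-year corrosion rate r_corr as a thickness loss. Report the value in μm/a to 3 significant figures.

carbon steel: temperature factor f = +0.150·(-9.4) = -1.4100
  Pd branch = 1.77·Pd^0.52·e^(0.02·RH+f) = 6.524 μm/a
  Cl⁻ term: 0.102·667.2^0.62·exp(0.033·48+0.04·0.6) = 28.71
  r_corr = 6.524 + 28.71 = 35.23 μm/a

r_corr = 35.2 μm/a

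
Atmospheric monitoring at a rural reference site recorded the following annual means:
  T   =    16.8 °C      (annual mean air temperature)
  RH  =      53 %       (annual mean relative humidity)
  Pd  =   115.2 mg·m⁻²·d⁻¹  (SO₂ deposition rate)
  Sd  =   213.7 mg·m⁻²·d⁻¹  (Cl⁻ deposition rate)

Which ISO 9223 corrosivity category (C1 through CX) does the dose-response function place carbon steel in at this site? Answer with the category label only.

C4

carbon steel: f(T) = -0.054·(T−10) [T>10 °C] = -0.3672
  SO₂ term: 1.77·115.2^0.52·exp(0.02·53-0.3672) = 41.76
  Cl⁻ term: 0.102·213.7^0.62·exp(0.033·53+0.04·16.8) = 31.95
  r_corr = 41.76 + 31.95 = 73.72 μm/a
ISO 9223 Table 2 (carbon steel): 50 < 73.7 ≤ 80 μm/a ⇒ C4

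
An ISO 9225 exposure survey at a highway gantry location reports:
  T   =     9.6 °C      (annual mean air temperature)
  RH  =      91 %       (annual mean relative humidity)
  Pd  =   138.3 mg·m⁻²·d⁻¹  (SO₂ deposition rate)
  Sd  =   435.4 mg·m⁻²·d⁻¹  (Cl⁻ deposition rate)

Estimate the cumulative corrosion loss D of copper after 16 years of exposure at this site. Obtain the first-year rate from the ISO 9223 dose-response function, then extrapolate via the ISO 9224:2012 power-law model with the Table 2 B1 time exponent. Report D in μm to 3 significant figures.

copper: T≤10 °C ⇒ hinge +0.126·(9.6−10) = -0.0504
  sulphur-dioxide contribution → 3.897 μm/a
  chloride contribution → 2.24 μm/a
  ⇒ r_corr(copper) = 6.137 μm/a
Power-law: D(16) = r_corr · 16^0.667
  D(16) = 6.137 × 16^0.667 = 6.137 × 6.355 = 39 μm

D(16) = 39.0 μm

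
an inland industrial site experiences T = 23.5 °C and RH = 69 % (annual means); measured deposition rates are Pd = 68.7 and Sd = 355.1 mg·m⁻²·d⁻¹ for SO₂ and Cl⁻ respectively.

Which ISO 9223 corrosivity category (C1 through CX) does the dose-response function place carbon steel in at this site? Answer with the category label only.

C5

carbon steel: T>10 °C ⇒ hinge -0.054·(23.5−10) = -0.7290
  Pd branch = 1.77·Pd^0.52·e^(0.02·RH+f) = 30.61 μm/a
  Sd branch = 0.102·Sd^0.62·e^(0.033·RH+0.04·T) = 97.04 μm/a
  sum: 30.61 + 97.04 → r_corr = 127.7 μm/a
ISO 9223 Table 2 (carbon steel): 80 < 128 ≤ 200 μm/a ⇒ C5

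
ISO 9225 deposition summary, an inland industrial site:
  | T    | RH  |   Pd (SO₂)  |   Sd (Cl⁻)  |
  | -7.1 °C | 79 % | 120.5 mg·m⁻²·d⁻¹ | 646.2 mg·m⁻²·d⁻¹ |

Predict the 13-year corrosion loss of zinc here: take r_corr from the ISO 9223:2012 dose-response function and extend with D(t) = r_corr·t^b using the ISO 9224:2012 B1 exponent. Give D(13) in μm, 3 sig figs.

D(13) = 22.7 μm

zinc: temperature factor f = +0.038·(-17.1) = -0.6498
  sulphur-dioxide contribution → 2.1 μm/a
  chloride contribution → 0.72 μm/a
  total first-year rate 2.82 μm/a
Long-term exponent b (ISO 9224 Table 2, B1) = 0.813
  D(13) = 2.82 × 13^0.813 = 2.82 × 8.047 = 22.69 μm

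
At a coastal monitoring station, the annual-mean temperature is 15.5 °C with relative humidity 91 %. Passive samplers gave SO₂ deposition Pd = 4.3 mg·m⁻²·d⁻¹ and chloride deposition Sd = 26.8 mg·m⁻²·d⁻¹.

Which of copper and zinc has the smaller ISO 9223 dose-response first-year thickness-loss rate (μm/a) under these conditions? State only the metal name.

copper: temperature factor f = -0.080·(5.5) = -0.4400
  SO₂ term: 0.0053·4.3^0.26·exp(0.059·91-0.4400) = 1.071
  Cl⁻ term: 0.01025·26.8^0.27·exp(0.036·91+0.049·15.5) = 1.409
  r_corr = 1.071 + 1.409 = 2.48 μm/a
zinc: f(T) = -0.071·(T−10) [T>10 °C] = -0.3905
  SO₂ term: 0.0129·4.3^0.44·exp(0.046·91-0.3905) = 1.091
  Sd branch = 0.0175·Sd^0.57·e^(0.008·RH+0.085·T) = 0.8819 μm/a
  r_corr = 1.091 + 0.8819 = 1.973 μm/a
Ordering by μm/a: copper (2.48) > zinc (1.97)

zinc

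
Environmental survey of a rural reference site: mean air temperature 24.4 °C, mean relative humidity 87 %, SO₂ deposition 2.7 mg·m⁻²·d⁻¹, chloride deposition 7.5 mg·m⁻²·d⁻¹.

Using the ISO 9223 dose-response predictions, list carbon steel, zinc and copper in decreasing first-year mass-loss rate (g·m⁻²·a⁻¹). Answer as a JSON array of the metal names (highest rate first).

["carbon steel", "copper", "zinc"]

carbon steel: T>10 °C ⇒ hinge -0.054·(24.4−10) = -0.7776
  SO₂ term: 1.77·2.7^0.52·exp(0.02·87-0.7776) = 7.767
  Cl⁻ term: 0.102·7.5^0.62·exp(0.033·87+0.04·24.4) = 16.67
  r_corr = 7.767 + 16.67 = 24.43 μm/a
  mass loss = 24.43 μm/a × 7.85 g/cm³ = 191.8 g·m⁻²·a⁻¹
zinc: T>10 °C ⇒ hinge -0.071·(24.4−10) = -1.0224
  Pd branch = 0.0129·Pd^0.44·e^(0.046·RH+f) = 0.393 μm/a
  Cl⁻ term: 0.0175·7.5^0.57·exp(0.008·87+0.085·24.4) = 0.8807
  sum: 0.393 + 0.8807 → r_corr = 1.274 μm/a
  mass loss = 1.274 μm/a × 7.14 g/cm³ = 9.094 g·m⁻²·a⁻¹
copper: T>10 °C ⇒ hinge -0.080·(24.4−10) = -1.1520
  SO₂ term: 0.0053·2.7^0.26·exp(0.059·87-1.1520) = 0.3676
  Sd branch = 0.01025·Sd^0.27·e^(0.036·RH+0.049·T) = 1.338 μm/a
  r_corr = 0.3676 + 1.338 = 1.706 μm/a
  mass loss = 1.706 μm/a × 8.96 g/cm³ = 15.28 g·m⁻²·a⁻¹
Ordering by g·m⁻²·a⁻¹: carbon steel (192) > copper (15.3) > zinc (9.09)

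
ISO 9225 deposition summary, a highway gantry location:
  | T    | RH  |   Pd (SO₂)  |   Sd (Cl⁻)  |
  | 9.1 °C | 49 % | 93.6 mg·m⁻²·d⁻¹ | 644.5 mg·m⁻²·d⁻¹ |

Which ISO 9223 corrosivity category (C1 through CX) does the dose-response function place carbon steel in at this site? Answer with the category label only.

C5

carbon steel: temperature factor f = +0.150·(-0.9) = -0.1350
  SO₂ term: 1.77·93.6^0.52·exp(0.02·49-0.1350) = 43.65
  Sd branch = 0.102·Sd^0.62·e^(0.033·RH+0.04·T) = 40.8 μm/a
  sum: 43.65 + 40.8 → r_corr = 84.45 μm/a
ISO 9223 Table 2 (carbon steel): 80 < 84.5 ≤ 200 μm/a ⇒ C5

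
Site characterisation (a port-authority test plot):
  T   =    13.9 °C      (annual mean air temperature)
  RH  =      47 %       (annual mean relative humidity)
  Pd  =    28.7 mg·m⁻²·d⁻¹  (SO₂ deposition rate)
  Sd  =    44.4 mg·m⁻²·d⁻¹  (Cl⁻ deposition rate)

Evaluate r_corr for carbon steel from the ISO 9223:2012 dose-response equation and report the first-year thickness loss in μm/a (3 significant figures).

r_corr = 29.8 μm/a

carbon steel: f(T) = -0.054·(T−10) [T>10 °C] = -0.2106
  Pd branch = 1.77·Pd^0.52·e^(0.02·RH+f) = 21.03 μm/a
  Cl⁻ term: 0.102·44.4^0.62·exp(0.033·47+0.04·13.9) = 8.811
  r_corr = 21.03 + 8.811 = 29.84 μm/a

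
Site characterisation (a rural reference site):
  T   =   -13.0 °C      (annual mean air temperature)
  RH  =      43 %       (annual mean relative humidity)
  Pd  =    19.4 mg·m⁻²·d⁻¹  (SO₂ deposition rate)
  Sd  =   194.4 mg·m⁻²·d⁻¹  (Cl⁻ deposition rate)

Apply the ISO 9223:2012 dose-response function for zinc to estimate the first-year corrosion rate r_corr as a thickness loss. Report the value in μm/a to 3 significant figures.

r_corr = 0.308 μm/a

zinc: temperature factor f = +0.038·(-23.0) = -0.8740
  Pd branch = 0.0129·Pd^0.44·e^(0.046·RH+f) = 0.1434 μm/a
  Sd branch = 0.0175·Sd^0.57·e^(0.008·RH+0.085·T) = 0.1649 μm/a
  sum: 0.1434 + 0.1649 → r_corr = 0.3083 μm/a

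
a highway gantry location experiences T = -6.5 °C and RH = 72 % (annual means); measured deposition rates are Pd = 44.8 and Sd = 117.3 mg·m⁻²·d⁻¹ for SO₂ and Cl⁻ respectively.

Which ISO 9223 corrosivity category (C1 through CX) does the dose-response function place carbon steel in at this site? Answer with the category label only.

C2

carbon steel: T≤10 °C ⇒ hinge +0.150·(-6.5−10) = -2.4750
  sulphur-dioxide contribution → 4.541 μm/a
  chloride contribution → 16.24 μm/a
  ⇒ r_corr(carbon steel) = 20.78 μm/a
ISO 9223 Table 2 (carbon steel): 1.3 < 20.8 ≤ 25 μm/a ⇒ C2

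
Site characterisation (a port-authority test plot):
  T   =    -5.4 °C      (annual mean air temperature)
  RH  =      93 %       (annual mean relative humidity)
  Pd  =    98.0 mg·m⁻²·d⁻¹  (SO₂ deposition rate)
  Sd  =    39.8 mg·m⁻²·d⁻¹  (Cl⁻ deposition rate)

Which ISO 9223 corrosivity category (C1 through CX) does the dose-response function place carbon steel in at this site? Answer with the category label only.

C3

carbon steel: f(T) = +0.150·(T−10) [T≤10 °C] = -2.3100
  SO₂ term: 1.77·98.0^0.52·exp(0.02·93-2.3100) = 12.25
  Sd branch = 0.102·Sd^0.62·e^(0.033·RH+0.04·T) = 17.36 μm/a
  r_corr = 12.25 + 17.36 = 29.61 μm/a
Category bounds: 25…50 μm/a bracket r_corr ⇒ C3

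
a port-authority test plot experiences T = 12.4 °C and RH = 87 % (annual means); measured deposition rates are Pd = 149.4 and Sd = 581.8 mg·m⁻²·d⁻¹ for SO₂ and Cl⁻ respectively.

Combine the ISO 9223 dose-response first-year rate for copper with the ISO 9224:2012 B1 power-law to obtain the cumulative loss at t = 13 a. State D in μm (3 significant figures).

D(13) = 28.4 μm

copper: T>10 °C ⇒ hinge -0.080·(12.4−10) = -0.1920
  SO₂ term: 0.0053·149.4^0.26·exp(0.059·87-0.1920) = 2.726
  Cl⁻ term: 0.01025·581.8^0.27·exp(0.036·87+0.049·12.4) = 2.406
  r_corr = 2.726 + 2.406 = 5.132 μm/a
Power-law: D(13) = r_corr · 13^0.667
  D(13) = 5.132 × 13^0.667 = 5.132 × 5.534 = 28.4 μm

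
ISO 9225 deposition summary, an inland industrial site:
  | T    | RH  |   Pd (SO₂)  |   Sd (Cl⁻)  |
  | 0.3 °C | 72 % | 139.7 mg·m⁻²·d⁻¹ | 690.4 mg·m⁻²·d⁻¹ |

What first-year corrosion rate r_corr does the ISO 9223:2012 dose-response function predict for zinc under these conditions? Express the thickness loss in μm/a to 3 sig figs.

zinc: temperature factor f = +0.038·(-9.7) = -0.3686
  sulphur-dioxide contribution → 2.152 μm/a
  chloride contribution → 1.326 μm/a
  ⇒ r_corr(zinc) = 3.478 μm/a

r_corr = 3.48 μm/a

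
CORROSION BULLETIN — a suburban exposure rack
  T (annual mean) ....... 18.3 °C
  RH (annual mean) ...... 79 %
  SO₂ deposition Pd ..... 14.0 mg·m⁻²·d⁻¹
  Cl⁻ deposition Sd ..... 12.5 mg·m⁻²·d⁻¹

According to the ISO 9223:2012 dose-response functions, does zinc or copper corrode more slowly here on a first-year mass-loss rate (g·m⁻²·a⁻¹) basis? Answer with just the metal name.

zinc: temperature factor f = -0.071·(8.3) = -0.5893
  Pd branch = 0.0129·Pd^0.44·e^(0.046·RH+f) = 0.8653 μm/a
  Cl⁻ term: 0.0175·12.5^0.57·exp(0.008·79+0.085·18.3) = 0.6581
  sum: 0.8653 + 0.6581 → r_corr = 1.523 μm/a
  mass loss = 1.523 μm/a × 7.14 g/cm³ = 10.88 g·m⁻²·a⁻¹
copper: f(T) = -0.080·(T−10) [T>10 °C] = -0.6640
  SO₂ term: 0.0053·14.0^0.26·exp(0.059·79-0.6640) = 0.573
  Sd branch = 0.01025·Sd^0.27·e^(0.036·RH+0.049·T) = 0.854 μm/a
  r_corr = 0.573 + 0.854 = 1.427 μm/a
  mass loss = 1.427 μm/a × 8.96 g/cm³ = 12.79 g·m⁻²·a⁻¹
Ordering by g·m⁻²·a⁻¹: copper (12.8) > zinc (10.9)

zinc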